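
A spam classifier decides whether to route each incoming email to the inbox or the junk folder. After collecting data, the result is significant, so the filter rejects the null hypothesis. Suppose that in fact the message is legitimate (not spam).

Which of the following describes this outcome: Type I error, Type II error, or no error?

Type I error

The conventional null hypothesis here is that the message is legitimate (not spam).
H₀ was rejected, but H₀ is actually true.
Rejecting a true null hypothesis is a Type I error (false positive).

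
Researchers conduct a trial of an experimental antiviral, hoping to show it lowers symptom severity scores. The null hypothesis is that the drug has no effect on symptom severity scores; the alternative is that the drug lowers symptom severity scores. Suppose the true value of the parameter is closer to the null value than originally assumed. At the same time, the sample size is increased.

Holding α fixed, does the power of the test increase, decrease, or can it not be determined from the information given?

Cannot be determined from the information given.

The first change alone would make β increase; the second alone would make β decrease. Which effect dominates depends on the magnitudes, which are not given.
Since power = 1 − β, the effect on power is likewise indeterminate.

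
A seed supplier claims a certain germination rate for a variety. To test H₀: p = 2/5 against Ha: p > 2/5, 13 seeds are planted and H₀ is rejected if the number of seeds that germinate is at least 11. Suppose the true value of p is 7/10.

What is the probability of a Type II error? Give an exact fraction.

7788298257/9765625000

β = P(fail to reject H₀ | Ha true) = P(Y ≤ 10 | p = 7/10), Y ~ Binomial(13, 7/10).
Equivalently, β = 1 − P(Y ≥ 11) = 7788298257/9765625000.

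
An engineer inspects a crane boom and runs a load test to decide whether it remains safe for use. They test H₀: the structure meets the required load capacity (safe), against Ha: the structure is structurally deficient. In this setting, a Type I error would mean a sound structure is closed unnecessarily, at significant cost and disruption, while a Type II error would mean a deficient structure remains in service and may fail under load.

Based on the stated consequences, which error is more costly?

Type II error

The Type II consequence (a deficient structure remains in service and may fail under load) is more severe than the Type I consequence (a sound structure is closed unnecessarily, at significant cost and disruption).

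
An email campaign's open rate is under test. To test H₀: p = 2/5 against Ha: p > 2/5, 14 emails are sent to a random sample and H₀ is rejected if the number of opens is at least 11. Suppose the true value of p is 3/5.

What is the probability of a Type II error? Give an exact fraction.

Under the alternative p = 3/5, K ~ Binomial(14, 3/5); β is the probability the test does not reject, P(K < 11).
Adding the binomial probabilities P(K=0)+…+P(K=10) at p = 3/5 gives 5344795024/6103515625.

5344795024/6103515625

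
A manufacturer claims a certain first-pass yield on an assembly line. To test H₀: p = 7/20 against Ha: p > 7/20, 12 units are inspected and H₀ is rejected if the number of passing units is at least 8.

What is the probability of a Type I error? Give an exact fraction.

Under H₀, X ~ Binomial(12, 7/20), and α = P(X ≥ 8).
P(X ≥ 8) = Σ_{j=8}^{12} C(12,j)·(7/20)^j·(13/20)^{12-j} = 10447854386753/409600000000000.

10447854386753/409600000000000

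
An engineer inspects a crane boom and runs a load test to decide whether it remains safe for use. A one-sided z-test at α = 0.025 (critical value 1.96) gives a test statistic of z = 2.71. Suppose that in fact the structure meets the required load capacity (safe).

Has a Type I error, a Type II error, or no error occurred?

Type I error

The conventional null hypothesis is that the structure meets the required load capacity (safe).
Since z = 2.71 > z* = 1.96, H₀ is rejected.
H₀ is true (actually the structure meets the required load capacity (safe)).
Rejecting a true H₀ is a Type I error.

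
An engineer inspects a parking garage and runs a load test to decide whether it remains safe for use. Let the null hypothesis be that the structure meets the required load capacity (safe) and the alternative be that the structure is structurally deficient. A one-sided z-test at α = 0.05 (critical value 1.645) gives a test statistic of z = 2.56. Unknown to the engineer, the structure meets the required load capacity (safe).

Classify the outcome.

Since z = 2.56 > z* = 1.645, H₀ is rejected.
H₀ is true (actually the structure meets the required load capacity (safe)).
Rejecting a true H₀ is a Type I error.

Type I error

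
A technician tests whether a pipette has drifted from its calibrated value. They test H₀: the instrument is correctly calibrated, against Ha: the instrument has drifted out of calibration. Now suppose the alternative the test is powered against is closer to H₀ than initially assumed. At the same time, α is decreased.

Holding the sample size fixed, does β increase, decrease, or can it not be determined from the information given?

It increases.

A smaller true effect puts the Ha sampling distribution closer to H₀, so more of it falls in the non-rejection region. Tightening α shrinks the rejection region. When Ha holds, fewer sample outcomes clear the stricter threshold, so more fall in the acceptance region. Both changes push β in the same direction.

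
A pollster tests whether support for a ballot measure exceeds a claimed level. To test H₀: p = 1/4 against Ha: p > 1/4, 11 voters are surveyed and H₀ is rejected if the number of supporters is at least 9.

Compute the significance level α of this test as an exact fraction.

α = P(reject H₀ | H₀ true) = P(X ≥ 9 | p = 1/4), with X ~ Binomial(11, 1/4).
Summing C(11,j)(1/4)^j(3/4)^{11−j} for j = 9,…,11 gives 529/4194304.

529/4194304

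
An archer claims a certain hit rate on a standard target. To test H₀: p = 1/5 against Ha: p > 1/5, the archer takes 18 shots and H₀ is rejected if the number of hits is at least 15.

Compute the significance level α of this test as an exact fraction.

The Type I error probability is α = P(X ≥ 15) computed under H₀, where X ~ Binomial(18, 1/5).
Adding the binomial terms for j = 15 through 18 with p = 1/5 yields 10949/762939453125.

10949/762939453125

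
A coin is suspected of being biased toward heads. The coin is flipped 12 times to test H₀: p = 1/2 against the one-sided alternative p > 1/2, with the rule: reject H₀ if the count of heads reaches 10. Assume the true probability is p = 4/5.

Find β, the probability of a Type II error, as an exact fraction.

A Type II error is failing to reject when Ha holds: with p = 4/5, β = P(Y ≤ 9).
Adding the binomial probabilities P(Y=0)+…+P(Y=9) at p = 4/5 gives 21565149/48828125.

21565149/48828125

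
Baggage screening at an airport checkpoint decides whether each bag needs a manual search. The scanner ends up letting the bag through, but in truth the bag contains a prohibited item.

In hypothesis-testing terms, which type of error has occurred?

Type II error

The null hypothesis here is that the bag contains no prohibited items.
'Letting the bag through' corresponds to failing to reject H₀.
H₀ was not rejected but H₀ is false — a Type II error (false negative).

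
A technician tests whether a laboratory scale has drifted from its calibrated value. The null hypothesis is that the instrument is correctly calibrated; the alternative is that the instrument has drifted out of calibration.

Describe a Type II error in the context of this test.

A Type II error is failing to reject H₀ when H₀ is false.
Here that means leaving the instrument in service when actually the instrument has drifted out of calibration.

A Type II error would mean concluding that the instrument is correctly calibrated (or at least failing to establish that the instrument has drifted out of calibration) when in fact the instrument has drifted out of calibration.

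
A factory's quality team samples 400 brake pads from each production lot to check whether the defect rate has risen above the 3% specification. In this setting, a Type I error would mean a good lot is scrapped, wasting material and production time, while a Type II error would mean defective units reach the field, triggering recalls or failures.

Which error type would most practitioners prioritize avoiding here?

Type II error

The Type II consequence (defective units reach the field, triggering recalls or failures) is more severe than the Type I consequence (a good lot is scrapped, wasting material and production time).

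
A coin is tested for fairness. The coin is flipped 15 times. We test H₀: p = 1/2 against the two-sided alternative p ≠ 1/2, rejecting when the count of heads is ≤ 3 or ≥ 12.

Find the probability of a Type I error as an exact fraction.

9/256

α = P(X ≤ 3 or X ≥ 12 | p = 1/2), X ~ Binomial(15, 1/2).
The two tails are symmetric, so α = 2·(1 + 15 + 105 + 455)/2^15 = 1152/32768 = 9/256.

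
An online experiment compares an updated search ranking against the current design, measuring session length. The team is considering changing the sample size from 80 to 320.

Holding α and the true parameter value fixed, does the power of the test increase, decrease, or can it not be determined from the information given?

More data shrinks sampling variability; the test statistic under Ha concentrates further from the null value, making rejection more likely.
Since power = 1 − β and β decreases, power increases.

It increases.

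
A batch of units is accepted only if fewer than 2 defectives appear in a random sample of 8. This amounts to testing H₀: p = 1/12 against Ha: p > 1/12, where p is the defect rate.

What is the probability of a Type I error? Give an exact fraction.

59725447/429981696

Under H₀, K ~ Binomial(8, 1/12); the Type I error rate is P(K ≥ 2).
Computing the lower-tail complement: 1 − 370256249/429981696 = 59725447/429981696.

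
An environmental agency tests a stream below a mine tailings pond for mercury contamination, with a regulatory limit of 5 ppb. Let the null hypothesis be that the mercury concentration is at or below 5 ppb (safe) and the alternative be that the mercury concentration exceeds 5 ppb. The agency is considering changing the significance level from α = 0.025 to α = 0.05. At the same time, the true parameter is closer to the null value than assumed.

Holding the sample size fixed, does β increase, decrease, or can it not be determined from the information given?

The first change alone would make β decrease; the second alone would make β increase. Which effect dominates depends on the magnitudes, which are not given.

Cannot be determined from the information given.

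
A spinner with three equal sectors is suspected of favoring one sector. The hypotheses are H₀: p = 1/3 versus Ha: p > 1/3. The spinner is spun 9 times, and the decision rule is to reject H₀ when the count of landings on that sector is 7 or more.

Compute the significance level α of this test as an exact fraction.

The Type I error probability is α = P(Y ≥ 7) computed under H₀, where Y ~ Binomial(9, 1/3).
P(Y ≥ 7) = Σ_{j=7}^{9} C(9,j)·(1/3)^j·(2/3)^{9-j} = 163/19683.

163/19683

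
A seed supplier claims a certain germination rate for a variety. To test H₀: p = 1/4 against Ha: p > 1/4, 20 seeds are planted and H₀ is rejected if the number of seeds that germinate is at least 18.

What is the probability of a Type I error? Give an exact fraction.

The Type I error probability is α = P(S ≥ 18) computed under H₀, where S ~ Binomial(20, 1/4).
Adding the binomial terms for j = 18 through 20 with p = 1/4 yields 1771/1099511627776.

1771/1099511627776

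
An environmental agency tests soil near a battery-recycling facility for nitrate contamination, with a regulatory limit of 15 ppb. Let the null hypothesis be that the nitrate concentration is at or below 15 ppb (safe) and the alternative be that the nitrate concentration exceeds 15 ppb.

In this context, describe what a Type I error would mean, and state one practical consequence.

A Type I error would mean concluding that the nitrate concentration exceeds 15 ppb when in fact the nitrate concentration is at or below 15 ppb (safe). Consequence: a clean site is subjected to costly and unnecessary remediation.

A Type I error is rejecting H₀ when H₀ is true.
Here that means declaring the site contaminated and ordering remediation when actually the nitrate concentration is at or below 15 ppb (safe).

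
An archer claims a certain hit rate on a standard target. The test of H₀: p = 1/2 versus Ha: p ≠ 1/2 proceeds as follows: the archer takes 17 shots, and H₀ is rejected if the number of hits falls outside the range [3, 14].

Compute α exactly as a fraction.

Under H₀, Y ~ Binomial(17, 1/2); α is the probability of landing in either tail, P(Y ≤ 2) + P(Y ≥ 15).
The two tails are symmetric, so α = 2·(1 + 17 + 136)/2^17 = 308/131072 = 77/32768.

77/32768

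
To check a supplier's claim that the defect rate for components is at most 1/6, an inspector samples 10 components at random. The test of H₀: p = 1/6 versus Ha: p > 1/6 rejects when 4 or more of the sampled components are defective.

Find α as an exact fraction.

29279/419904

The significance level is the probability, assuming p = 1/6, of seeing 4 or more defectives in 10 draws.
Computing the lower-tail complement: 1 − 390625/419904 = 29279/419904.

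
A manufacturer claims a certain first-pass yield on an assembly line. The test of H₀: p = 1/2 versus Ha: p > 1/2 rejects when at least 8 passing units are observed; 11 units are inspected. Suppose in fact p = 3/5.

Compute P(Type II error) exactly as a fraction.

6872224/9765625

β = P(fail to reject H₀ | Ha true) = P(X ≤ 7 | p = 3/5), X ~ Binomial(11, 3/5).
Equivalently, β = 1 − P(X ≥ 8) = 6872224/9765625.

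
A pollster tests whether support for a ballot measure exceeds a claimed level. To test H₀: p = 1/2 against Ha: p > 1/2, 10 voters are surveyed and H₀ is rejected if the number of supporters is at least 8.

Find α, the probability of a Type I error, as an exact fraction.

7/128

α = P(reject H₀ | H₀ true) = P(X ≥ 8 | p = 1/2), with X ~ Binomial(10, 1/2).
That's C(10,8) + C(10,9) + C(10,10) over 2^10, i.e. (45 + 10 + 1)/1024 = 56/1024 = 7/128.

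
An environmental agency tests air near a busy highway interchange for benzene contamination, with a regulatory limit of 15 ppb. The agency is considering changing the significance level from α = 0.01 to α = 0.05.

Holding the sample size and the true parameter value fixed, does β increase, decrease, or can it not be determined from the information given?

It decreases.

A larger α widens the rejection region, so when the alternative is true more outcomes lead to rejection — failing to reject becomes less likely.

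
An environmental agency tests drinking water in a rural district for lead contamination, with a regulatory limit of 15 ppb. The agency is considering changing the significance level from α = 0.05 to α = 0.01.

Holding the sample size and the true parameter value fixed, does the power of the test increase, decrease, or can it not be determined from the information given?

It decreases.

A smaller α moves the rejection region further into the tail. With the alternative true, more outcomes now fall outside the rejection region, so failing to reject becomes more likely.
Since power = 1 − β and β increases, power decreases.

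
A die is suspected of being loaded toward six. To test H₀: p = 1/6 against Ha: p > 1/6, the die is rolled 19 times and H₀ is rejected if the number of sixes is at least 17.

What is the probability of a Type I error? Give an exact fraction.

The Type I error probability is α = P(Y ≥ 17) computed under H₀, where Y ~ Binomial(19, 1/6).
Summing C(19,j)(1/6)^j(5/6)^{19−j} for j = 17,…,19 gives 1457/203119913336832.

1457/203119913336832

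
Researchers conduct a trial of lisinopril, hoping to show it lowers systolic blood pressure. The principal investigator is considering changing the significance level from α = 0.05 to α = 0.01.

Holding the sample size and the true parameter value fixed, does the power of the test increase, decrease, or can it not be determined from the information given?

Tightening α shrinks the rejection region. When Ha holds, fewer sample outcomes clear the stricter threshold, so more fall in the acceptance region.
Since power = 1 − β and β increases, power decreases.

It decreases.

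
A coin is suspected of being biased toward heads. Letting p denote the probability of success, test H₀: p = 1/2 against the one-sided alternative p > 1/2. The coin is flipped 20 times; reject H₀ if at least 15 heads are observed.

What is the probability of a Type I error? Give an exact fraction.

α = P(reject H₀ | H₀ true) = P(Y ≥ 15 | p = 1/2), with Y ~ Binomial(20, 1/2).
P(Y ≥ 15) = [C(20,15) + C(20,16) + C(20,17) + C(20,18) + C(20,19) + C(20,20)] / 2^20 = (15504 + 4845 + 1140 + 190 + 20 + 1) / 1048576 = 21700/1048576 = 5425/262144.

5425/262144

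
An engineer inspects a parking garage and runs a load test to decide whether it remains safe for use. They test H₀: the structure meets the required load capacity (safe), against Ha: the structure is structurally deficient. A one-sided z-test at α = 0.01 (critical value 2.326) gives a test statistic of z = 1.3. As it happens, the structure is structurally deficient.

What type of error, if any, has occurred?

Since z = 1.3 ≤ z* = 2.326, H₀ is not rejected.
H₀ is false (actually the structure is structurally deficient).
Failing to reject a false H₀ is a Type II error.

Type II error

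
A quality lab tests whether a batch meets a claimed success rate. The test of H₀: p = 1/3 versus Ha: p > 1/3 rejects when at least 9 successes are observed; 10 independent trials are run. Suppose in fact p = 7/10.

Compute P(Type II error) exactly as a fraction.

8506916541/10000000000

A Type II error is failing to reject when Ha holds: with p = 7/10, β = P(K ≤ 8).
Summing C(10,j)·(7/10)^j·(3/10)^{10-j} for j = 0..8 gives 8506916541/10000000000.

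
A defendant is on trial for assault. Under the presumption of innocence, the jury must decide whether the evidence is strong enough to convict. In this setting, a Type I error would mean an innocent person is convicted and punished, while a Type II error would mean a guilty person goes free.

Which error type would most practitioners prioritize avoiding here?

Type I error

The Type I consequence (an innocent person is convicted and punished) is more severe than the Type II consequence (a guilty person goes free).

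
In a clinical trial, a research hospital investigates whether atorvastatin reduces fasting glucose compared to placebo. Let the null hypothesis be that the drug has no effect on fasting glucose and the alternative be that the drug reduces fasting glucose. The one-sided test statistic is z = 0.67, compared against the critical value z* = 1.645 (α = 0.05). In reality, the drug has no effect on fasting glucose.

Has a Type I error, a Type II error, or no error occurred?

No error (correct decision).

Since z = 0.67 ≤ z* = 1.645, H₀ is not rejected.
H₀ is true (actually the drug has no effect on fasting glucose).
The decision matches the true state — no error.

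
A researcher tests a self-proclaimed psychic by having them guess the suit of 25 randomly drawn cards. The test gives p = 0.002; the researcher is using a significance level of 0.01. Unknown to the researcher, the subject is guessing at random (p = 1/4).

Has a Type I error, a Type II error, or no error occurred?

Type I error

The conventional null hypothesis is that the subject is guessing at random (p = 1/4).
Since p = 0.002 < α = 0.01, H₀ is rejected.
H₀ is true (actually the subject is guessing at random (p = 1/4)).
Rejecting a true H₀ is a Type I error.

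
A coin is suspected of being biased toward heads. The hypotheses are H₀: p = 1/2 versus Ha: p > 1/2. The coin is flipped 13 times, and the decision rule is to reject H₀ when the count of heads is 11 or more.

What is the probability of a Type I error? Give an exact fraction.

23/2048

The Type I error probability is α = P(Y ≥ 11) computed under H₀, where Y ~ Binomial(13, 1/2).
Summing the upper tail: (78 + 13 + 1) / 2^13 = 92/8192 = 23/2048.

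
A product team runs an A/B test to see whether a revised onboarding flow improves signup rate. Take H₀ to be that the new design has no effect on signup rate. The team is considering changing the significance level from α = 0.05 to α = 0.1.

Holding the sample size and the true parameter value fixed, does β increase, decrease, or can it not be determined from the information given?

It decreases.

A larger α widens the rejection region, so when the alternative is true more outcomes lead to rejection — failing to reject becomes less likely.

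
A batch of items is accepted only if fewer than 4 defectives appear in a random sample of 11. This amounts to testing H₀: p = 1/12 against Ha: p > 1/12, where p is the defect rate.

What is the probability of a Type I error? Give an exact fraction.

The significance level is the probability, assuming p = 1/12, of seeing 4 or more defectives in 11 draws.
Computing the lower-tail complement: 1 − 30653319983/30958682112 = 305362129/30958682112.

305362129/30958682112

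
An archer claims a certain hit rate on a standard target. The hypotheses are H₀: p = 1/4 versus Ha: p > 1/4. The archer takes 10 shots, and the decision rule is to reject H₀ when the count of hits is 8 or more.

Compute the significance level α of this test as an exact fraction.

109/262144

Under H₀, K ~ Binomial(10, 1/4), and α = P(K ≥ 8).
Adding the binomial terms for j = 8 through 10 with p = 1/4 yields 109/262144.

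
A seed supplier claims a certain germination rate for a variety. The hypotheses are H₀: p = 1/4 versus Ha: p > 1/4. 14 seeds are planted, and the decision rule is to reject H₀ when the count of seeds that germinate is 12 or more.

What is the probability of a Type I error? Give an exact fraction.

Under H₀, S ~ Binomial(14, 1/4), and α = P(S ≥ 12).
Summing C(14,j)(1/4)^j(3/4)^{14−j} for j = 12,…,14 gives 431/134217728.

431/134217728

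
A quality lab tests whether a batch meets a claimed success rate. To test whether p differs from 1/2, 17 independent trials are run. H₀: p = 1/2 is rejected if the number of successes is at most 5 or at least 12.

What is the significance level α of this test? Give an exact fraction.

The significance level is the null-hypothesis probability of the rejection region {≤5} ∪ {≥12}.
The two tails are symmetric, so α = 2·(1 + 17 + 136 + 680 + 2380 + 6188)/2^17 = 18804/131072 = 4701/32768.

4701/32768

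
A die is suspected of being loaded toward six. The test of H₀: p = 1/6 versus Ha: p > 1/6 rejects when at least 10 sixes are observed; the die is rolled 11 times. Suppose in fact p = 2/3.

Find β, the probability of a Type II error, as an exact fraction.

163835/177147

A Type II error is failing to reject when Ha holds: with p = 2/3, β = P(X ≤ 9).
Summing C(11,j)·(2/3)^j·(1/3)^{11-j} for j = 0..9 gives 163835/177147.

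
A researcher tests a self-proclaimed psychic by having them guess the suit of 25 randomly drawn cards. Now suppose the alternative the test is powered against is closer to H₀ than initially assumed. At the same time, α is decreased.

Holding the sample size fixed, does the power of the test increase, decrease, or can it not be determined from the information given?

A smaller true effect puts the Ha sampling distribution closer to H₀, so more of it falls in the non-rejection region. Lowering α raises the bar for rejection; under Ha, the test now fails to reject on outcomes it previously would have rejected. Both changes push β in the same direction.
Since power = 1 − β and β increases, power decreases.

It decreases.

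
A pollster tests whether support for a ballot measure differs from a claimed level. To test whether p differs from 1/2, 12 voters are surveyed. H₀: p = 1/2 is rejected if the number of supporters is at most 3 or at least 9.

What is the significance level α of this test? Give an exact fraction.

299/2048

The significance level is the null-hypothesis probability of the rejection region {≤3} ∪ {≥9}.
The two tails are symmetric, so α = 2·(1 + 12 + 66 + 220)/2^12 = 598/4096 = 299/2048.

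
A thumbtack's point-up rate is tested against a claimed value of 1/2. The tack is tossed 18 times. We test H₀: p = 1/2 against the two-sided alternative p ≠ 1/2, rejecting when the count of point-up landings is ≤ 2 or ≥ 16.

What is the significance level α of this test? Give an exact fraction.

43/32768

The significance level is the null-hypothesis probability of the rejection region {≤2} ∪ {≥16}.
The two tails are symmetric, so α = 2·(1 + 18 + 153)/2^18 = 344/262144 = 43/32768.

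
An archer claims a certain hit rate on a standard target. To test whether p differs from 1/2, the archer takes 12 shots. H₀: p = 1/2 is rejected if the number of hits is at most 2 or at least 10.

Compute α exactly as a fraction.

79/2048

α = P(Y ≤ 2 or Y ≥ 10 | p = 1/2), Y ~ Binomial(12, 1/2).
By symmetry, α = 2·P(Y ≤ 2) = 2·(1 + 12 + 66)/4096 = 158/4096 = 79/2048.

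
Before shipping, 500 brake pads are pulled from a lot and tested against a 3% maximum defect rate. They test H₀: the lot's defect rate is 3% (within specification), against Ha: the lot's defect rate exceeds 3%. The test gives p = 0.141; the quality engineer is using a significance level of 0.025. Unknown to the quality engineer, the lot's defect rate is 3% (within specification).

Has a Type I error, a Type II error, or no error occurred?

No error (correct decision).

Since p = 0.141 ≥ α = 0.025, H₀ is not rejected.
H₀ is true (actually the lot's defect rate is 3% (within specification)).
The decision matches the true state — no error.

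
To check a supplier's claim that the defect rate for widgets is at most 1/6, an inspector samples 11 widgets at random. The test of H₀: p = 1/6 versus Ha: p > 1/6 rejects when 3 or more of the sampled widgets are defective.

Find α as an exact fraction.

The significance level is the probability, assuming p = 1/6, of seeing 3 or more defectives in 11 draws.
α = 1 − P(K ≤ 2) = 1 − 9765625/13436928 = 3671303/13436928.

3671303/13436928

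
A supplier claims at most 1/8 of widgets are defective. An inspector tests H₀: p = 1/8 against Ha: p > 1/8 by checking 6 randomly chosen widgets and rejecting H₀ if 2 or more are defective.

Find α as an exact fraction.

Under H₀, K ~ Binomial(6, 1/8); the Type I error rate is P(K ≥ 2).
α = 1 − P(K ≤ 1) = 1 − 218491/262144 = 43653/262144.

43653/262144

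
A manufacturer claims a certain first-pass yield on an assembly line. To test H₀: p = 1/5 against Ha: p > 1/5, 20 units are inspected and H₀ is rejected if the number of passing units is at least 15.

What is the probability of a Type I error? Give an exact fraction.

17192497/95367431640625

Under H₀, X ~ Binomial(20, 1/5), and α = P(X ≥ 15).
P(X ≥ 15) = Σ_{j=15}^{20} C(20,j)·(1/5)^j·(4/5)^{20-j} = 17192497/95367431640625.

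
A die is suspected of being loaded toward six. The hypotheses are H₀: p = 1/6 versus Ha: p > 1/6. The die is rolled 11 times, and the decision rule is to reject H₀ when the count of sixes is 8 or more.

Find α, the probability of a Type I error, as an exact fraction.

α = P(reject H₀ | H₀ true) = P(S ≥ 8 | p = 1/6), with S ~ Binomial(11, 1/6).
P(S ≥ 8) = Σ_{j=8}^{11} C(11,j)·(1/6)^j·(5/6)^{11-j} = 919/15116544.

919/15116544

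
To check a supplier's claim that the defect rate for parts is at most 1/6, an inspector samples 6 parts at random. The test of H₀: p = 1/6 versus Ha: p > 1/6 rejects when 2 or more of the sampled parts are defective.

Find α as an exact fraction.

The significance level is the probability, assuming p = 1/6, of seeing 2 or more defectives in 6 draws.
α = 1 − P(Y ≤ 1) = 1 − 34375/46656 = 12281/46656.

12281/46656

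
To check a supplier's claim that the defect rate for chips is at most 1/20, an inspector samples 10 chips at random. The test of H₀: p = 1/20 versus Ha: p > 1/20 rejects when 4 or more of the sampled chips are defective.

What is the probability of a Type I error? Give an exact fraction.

α = P(reject H₀ | H₀ true) = P(K ≥ 4 | p = 1/20), K ~ Binomial(10, 1/20).
α = 1 − P(K ≤ 3) = 1 − 2557367045279/2560000000000 = 2632954721/2560000000000.

2632954721/2560000000000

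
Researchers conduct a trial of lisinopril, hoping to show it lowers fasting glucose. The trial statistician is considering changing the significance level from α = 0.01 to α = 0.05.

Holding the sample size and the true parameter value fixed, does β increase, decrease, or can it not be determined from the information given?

It decreases.

With a larger α the critical value moves toward the center, so more of the Ha sampling distribution lies in the rejection region.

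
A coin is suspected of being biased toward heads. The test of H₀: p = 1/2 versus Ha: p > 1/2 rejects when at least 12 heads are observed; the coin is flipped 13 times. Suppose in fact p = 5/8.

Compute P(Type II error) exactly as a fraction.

Under the alternative p = 5/8, X ~ Binomial(13, 5/8); β is the probability the test does not reject, P(X < 12).
Summing C(13,j)·(5/8)^j·(3/8)^{13-j} for j = 0..11 gives 134753406597/137438953472.

134753406597/137438953472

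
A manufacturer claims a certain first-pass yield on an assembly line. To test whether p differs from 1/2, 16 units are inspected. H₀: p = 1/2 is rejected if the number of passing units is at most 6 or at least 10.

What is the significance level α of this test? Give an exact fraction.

α = P(K ≤ 6 or K ≥ 10 | p = 1/2), K ~ Binomial(16, 1/2).
The two tails are symmetric, so α = 2·(1 + 16 + 120 + 560 + 1820 + 4368 + 8008)/2^16 = 29786/65536 = 14893/32768.

14893/32768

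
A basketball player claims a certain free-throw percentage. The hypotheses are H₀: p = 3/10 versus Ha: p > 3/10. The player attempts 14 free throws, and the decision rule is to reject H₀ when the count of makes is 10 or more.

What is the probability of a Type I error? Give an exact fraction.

α = P(reject H₀ | H₀ true) = P(K ≥ 10 | p = 3/10), with K ~ Binomial(14, 3/10).
Adding the binomial terms for j = 10 through 14 with p = 3/10 yields 33313260987/20000000000000.

33313260987/20000000000000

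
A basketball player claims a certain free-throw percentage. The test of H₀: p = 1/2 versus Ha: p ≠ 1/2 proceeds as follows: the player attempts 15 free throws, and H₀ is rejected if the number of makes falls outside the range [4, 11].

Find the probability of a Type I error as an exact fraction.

9/256

α = P(X ≤ 3 or X ≥ 12 | p = 1/2), X ~ Binomial(15, 1/2).
Each tail has probability (1 + 15 + 105 + 455)/32768; doubling gives α = 1152/32768 = 9/256.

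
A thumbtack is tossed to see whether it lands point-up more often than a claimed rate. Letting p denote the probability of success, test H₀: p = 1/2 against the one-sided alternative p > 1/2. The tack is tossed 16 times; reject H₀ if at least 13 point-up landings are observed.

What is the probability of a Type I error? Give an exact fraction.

Under H₀, Y ~ Binomial(16, 1/2), and α = P(Y ≥ 13).
That's C(16,13) + C(16,14) + C(16,15) + C(16,16) over 2^16, i.e. (560 + 120 + 16 + 1)/65536 = 697/65536.

697/65536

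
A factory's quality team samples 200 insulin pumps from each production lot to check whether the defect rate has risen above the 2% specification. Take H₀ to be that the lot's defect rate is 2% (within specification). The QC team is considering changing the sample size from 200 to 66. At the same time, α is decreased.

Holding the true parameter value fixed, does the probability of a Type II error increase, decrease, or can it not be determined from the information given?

It increases.

A smaller sample increases the standard error, so the sampling distributions under H₀ and Ha overlap more. Tightening α shrinks the rejection region. When Ha holds, fewer sample outcomes clear the stricter threshold, so more fall in the acceptance region. Both changes push β in the same direction.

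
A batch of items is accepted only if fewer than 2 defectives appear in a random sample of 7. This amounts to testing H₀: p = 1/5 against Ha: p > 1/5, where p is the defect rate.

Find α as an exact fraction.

The significance level is the probability, assuming p = 1/5, of seeing 2 or more defectives in 7 draws.
α = 1 − P(Y ≤ 1) = 1 − 45056/78125 = 33069/78125.

33069/78125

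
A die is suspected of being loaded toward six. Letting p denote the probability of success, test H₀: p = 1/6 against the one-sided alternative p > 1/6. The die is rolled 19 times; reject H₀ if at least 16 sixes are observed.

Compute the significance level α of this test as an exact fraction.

581/2821109907456

The Type I error probability is α = P(S ≥ 16) computed under H₀, where S ~ Binomial(19, 1/6).
P(S ≥ 16) = Σ_{j=16}^{19} C(19,j)·(1/6)^j·(5/6)^{19-j} = 581/2821109907456.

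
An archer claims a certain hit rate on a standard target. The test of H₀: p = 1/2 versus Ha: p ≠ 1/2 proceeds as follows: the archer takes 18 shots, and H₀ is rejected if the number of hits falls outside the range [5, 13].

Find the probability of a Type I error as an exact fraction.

The significance level is the null-hypothesis probability of the rejection region {≤4} ∪ {≥14}.
By symmetry, α = 2·P(S ≤ 4) = 2·(1 + 18 + 153 + 816 + 3060)/262144 = 8096/262144 = 253/8192.

253/8192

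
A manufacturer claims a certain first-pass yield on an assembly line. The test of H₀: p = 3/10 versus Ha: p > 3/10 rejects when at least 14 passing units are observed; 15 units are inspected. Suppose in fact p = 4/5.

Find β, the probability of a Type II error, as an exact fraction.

A Type II error is failing to reject when Ha holds: with p = 4/5, β = P(K ≤ 13).
Equivalently, β = 1 − P(K ≥ 14) = 25417304461/30517578125.

25417304461/30517578125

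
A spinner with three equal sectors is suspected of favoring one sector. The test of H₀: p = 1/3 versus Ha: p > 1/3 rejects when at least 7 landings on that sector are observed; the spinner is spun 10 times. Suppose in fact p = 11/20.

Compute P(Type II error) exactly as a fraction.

1878942860721/2560000000000

A Type II error is failing to reject when Ha holds: with p = 11/20, β = P(X ≤ 6).
Adding the binomial probabilities P(X=0)+…+P(X=6) at p = 11/20 gives 1878942860721/2560000000000.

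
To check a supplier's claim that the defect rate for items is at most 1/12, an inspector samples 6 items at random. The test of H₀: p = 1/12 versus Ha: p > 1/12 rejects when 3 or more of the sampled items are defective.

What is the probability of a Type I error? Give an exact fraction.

α = P(reject H₀ | H₀ true) = P(K ≥ 3 | p = 1/12), K ~ Binomial(6, 1/12).
Computing the lower-tail complement: 1 − 1478741/1492992 = 14251/1492992.

14251/1492992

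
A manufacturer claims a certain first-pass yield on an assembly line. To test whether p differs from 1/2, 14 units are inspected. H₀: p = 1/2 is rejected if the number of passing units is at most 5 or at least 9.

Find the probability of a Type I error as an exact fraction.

Under H₀, K ~ Binomial(14, 1/2); α is the probability of landing in either tail, P(K ≤ 5) + P(K ≥ 9).
Each tail has probability (1 + 14 + 91 + 364 + 1001 + 2002)/16384; doubling gives α = 6946/16384 = 3473/8192.

3473/8192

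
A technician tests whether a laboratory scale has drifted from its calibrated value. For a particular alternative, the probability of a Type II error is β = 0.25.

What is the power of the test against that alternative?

Power = 1 − β = 1 − 0.25 = 0.75.

0.75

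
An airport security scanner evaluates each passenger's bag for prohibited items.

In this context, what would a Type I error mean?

With the conventional null hypothesis that the bag contains no prohibited items:
A Type I error is rejecting H₀ when H₀ is true.
Here that means flagging the bag for a manual search when actually the bag contains no prohibited items.

A Type I error would mean concluding that the bag contains a prohibited item when in fact the bag contains no prohibited items.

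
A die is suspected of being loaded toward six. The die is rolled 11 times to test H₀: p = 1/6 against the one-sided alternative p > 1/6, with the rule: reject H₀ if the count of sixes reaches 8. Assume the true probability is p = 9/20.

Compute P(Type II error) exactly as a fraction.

4807868226029/5120000000000

Under the alternative p = 9/20, S ~ Binomial(11, 9/20); β is the probability the test does not reject, P(S < 8).
Summing C(11,j)·(9/20)^j·(11/20)^{11-j} for j = 0..7 gives 4807868226029/5120000000000.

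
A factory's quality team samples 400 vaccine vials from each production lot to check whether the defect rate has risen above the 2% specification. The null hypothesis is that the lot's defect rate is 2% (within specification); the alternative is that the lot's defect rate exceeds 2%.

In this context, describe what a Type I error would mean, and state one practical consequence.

A Type I error is rejecting H₀ when H₀ is true.
Here that means rejecting the lot and scrapping or reworking it when actually the lot's defect rate is 2% (within specification).

A Type I error would mean concluding that the lot's defect rate exceeds 2% when in fact the lot's defect rate is 2% (within specification). Consequence: a good lot is scrapped, wasting material and production time.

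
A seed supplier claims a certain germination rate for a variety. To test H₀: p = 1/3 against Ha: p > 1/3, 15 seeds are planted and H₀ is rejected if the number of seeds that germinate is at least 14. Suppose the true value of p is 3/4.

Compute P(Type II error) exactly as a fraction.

493824191/536870912

β = P(fail to reject H₀ | Ha true) = P(S ≤ 13 | p = 3/4), S ~ Binomial(15, 3/4).
Equivalently, β = 1 − P(S ≥ 14) = 493824191/536870912.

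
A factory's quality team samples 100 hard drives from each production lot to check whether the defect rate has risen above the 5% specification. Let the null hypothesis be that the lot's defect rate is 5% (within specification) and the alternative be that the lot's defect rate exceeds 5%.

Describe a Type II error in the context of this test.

A Type II error is failing to reject H₀ when H₀ is false.
Here that means accepting the lot and shipping it when actually the lot's defect rate exceeds 5%.

A Type II error would mean concluding that the lot's defect rate is 5% (within specification) (or at least failing to establish that the lot's defect rate exceeds 5%) when in fact the lot's defect rate exceeds 5%.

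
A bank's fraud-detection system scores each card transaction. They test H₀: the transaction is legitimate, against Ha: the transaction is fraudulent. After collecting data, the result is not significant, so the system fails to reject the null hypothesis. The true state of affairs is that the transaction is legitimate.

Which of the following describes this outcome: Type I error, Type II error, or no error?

Neither — the decision is correct.

The test retained a true H₀ — the decision matches the true state.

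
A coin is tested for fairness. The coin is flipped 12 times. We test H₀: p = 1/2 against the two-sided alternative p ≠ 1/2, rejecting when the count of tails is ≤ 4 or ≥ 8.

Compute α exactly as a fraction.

α = P(X ≤ 4 or X ≥ 8 | p = 1/2), X ~ Binomial(12, 1/2).
Each tail has probability (1 + 12 + 66 + 220 + 495)/4096; doubling gives α = 1588/4096 = 397/1024.

397/1024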